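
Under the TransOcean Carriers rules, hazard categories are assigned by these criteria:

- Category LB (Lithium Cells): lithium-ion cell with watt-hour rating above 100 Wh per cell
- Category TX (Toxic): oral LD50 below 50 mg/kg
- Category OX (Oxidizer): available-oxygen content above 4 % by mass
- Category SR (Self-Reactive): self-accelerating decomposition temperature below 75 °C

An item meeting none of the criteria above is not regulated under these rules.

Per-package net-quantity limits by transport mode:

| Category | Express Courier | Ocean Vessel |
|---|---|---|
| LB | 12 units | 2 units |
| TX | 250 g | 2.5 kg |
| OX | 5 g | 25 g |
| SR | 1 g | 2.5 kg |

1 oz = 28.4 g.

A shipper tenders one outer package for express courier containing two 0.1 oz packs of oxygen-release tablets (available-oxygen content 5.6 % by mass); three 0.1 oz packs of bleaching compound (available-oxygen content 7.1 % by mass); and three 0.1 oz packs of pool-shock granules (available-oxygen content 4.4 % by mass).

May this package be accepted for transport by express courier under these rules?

Oxygen-release tablets: available-oxygen content 5.6 % by mass > 4 % by mass → Category OX (Oxidizer).
The bleaching compound has available-oxygen content 7.1 % by mass, which is > 4 % by mass, so it is Category OX (Oxidizer).
Pool-shock granules: available-oxygen content 4.4 % by mass > 4 % by mass → Category OX (Oxidizer).
Category OX net quantity: (two 0.1 oz packs = 5.68 g) + (three 0.1 oz packs = 8.52 g) + (three 0.1 oz packs = 8.52 g) = 22.72 g.
That exceeds the Category OX express courier limit of 5 g.

No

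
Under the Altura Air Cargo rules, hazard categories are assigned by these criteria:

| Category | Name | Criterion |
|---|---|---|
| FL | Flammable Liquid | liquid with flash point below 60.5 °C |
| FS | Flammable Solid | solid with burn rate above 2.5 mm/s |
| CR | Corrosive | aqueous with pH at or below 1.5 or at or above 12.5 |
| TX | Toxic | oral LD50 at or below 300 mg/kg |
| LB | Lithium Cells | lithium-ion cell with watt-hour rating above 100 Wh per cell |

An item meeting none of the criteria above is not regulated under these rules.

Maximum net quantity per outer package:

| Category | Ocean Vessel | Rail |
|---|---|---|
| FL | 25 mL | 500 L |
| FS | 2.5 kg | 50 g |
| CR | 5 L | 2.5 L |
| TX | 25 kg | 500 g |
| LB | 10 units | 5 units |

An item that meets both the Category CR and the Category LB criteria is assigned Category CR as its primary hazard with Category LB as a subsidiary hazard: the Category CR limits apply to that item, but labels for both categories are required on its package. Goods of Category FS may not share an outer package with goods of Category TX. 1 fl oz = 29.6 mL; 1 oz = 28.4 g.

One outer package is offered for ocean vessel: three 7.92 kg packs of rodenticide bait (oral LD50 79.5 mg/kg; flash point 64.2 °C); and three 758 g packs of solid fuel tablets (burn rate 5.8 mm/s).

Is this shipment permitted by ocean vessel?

No

Rodenticide bait: oral LD50 79.5 mg/kg ≤ 300 mg/kg → Category TX (Toxic).
The solid fuel tablets have burn rate 5.8 mm/s, which is > 2.5 mm/s, so they are Category FS (Flammable Solid).
Category FS quantity: three 758 g packs = 2.274 kg.
That is within the Category FS ocean vessel limit of 2.5 kg.
Category TX quantity: three 7.92 kg packs = 23.76 kg.
23.76 kg ≤ 25 kg (ocean vessel limit, Category TX) — within limit.
Category FS and Category TX may not share an outer package.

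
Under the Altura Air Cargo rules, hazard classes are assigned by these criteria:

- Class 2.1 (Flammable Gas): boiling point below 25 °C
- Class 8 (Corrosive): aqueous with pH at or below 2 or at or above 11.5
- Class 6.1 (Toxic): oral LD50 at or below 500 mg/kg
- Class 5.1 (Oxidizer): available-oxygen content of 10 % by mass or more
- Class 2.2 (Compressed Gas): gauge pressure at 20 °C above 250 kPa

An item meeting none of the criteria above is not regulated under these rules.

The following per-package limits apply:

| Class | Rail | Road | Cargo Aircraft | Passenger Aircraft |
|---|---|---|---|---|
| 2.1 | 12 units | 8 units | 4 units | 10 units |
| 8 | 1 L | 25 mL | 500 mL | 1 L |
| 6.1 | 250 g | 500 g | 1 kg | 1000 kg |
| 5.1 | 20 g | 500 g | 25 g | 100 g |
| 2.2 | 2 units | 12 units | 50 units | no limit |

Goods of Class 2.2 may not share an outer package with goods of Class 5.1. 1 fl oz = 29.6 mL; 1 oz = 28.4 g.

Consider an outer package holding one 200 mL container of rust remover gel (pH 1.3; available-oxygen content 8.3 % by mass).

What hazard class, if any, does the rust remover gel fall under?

Class 8

With pH 1.3 (≤ 2), the rust remover gel falls in Class 8.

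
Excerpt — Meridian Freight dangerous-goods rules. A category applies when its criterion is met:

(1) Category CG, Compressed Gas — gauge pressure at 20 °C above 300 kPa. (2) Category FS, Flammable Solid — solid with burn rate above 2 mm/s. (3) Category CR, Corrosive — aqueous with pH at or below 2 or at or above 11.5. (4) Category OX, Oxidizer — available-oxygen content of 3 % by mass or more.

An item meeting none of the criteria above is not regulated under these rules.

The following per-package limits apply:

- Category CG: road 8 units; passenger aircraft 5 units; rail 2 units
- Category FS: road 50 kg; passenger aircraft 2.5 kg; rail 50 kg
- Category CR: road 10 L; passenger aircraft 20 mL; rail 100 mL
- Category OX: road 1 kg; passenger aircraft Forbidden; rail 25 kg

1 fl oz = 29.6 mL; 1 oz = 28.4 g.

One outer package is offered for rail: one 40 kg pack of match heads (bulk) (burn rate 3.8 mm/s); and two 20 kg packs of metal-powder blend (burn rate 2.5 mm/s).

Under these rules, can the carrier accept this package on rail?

Match heads (bulk): burn rate 3.8 mm/s > 2 mm/s → Category FS (Flammable Solid).
The metal-powder blend has burn rate 2.5 mm/s, which is > 2 mm/s, so it is Category FS (Flammable Solid).
Total Category FS: 40 kg + (two 20 kg packs = 40 kg) = 80 kg.
80 kg exceeds the rail limit of 50 kg for Category FS.

No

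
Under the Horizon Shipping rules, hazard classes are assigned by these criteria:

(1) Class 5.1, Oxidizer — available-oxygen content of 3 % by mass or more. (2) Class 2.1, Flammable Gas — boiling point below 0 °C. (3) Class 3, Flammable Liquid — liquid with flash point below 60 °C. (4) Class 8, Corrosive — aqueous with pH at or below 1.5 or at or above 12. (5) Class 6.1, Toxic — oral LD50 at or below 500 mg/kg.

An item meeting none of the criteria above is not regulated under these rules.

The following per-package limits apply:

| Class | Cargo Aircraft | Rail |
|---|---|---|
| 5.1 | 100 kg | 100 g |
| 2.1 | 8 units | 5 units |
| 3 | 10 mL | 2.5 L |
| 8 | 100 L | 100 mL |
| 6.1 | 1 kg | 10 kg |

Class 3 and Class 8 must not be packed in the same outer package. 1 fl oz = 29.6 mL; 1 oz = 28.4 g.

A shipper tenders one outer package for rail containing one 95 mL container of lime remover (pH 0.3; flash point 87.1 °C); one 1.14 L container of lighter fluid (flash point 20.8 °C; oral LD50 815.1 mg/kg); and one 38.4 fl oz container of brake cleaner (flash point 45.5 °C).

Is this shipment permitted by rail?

Lime remover: pH 0.3 ≤ 1.5 → Class 8 (Corrosive).
With flash point 20.8 °C (< 60 °C), the lighter fluid falls in Class 3.
Brake cleaner: flash point 45.5 °C < 60 °C → Class 3 (Flammable Liquid).
Class 3 net quantity: 1.14 L + (one 38.4 fl oz container = 1136.64 mL) = 2276.64 mL.
That is within the Class 3 rail limit of 2.5 L.
Class 8 quantity: 95 mL.
That is within the Class 8 rail limit of 100 mL.
Class 3 and Class 8 may not share an outer package.

No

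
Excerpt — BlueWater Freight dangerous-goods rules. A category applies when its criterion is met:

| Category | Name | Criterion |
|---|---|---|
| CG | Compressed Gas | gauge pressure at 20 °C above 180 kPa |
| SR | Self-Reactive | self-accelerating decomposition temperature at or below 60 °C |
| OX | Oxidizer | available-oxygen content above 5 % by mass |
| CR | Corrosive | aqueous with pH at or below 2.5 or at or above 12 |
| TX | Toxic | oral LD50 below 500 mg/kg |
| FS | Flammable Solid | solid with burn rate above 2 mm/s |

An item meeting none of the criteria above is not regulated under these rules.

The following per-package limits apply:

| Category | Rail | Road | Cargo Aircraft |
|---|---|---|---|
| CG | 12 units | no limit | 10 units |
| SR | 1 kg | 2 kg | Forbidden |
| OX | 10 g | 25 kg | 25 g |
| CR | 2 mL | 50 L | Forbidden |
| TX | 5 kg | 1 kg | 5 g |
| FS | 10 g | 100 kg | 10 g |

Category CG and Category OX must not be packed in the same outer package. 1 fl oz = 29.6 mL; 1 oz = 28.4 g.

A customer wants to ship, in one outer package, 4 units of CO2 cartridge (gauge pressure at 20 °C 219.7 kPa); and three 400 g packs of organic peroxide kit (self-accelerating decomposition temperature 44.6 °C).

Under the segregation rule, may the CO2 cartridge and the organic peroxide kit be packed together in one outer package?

The CO2 cartridge has gauge pressure at 20 °C 219.7 kPa, which is > 180 kPa, so it is Category CG (Compressed Gas).
The organic peroxide kit has self-accelerating decomposition temperature 44.6 °C, which is ≤ 60 °C, so it is Category SR (Self-Reactive).
No segregation rule bars Category CG with Category SR.

Yes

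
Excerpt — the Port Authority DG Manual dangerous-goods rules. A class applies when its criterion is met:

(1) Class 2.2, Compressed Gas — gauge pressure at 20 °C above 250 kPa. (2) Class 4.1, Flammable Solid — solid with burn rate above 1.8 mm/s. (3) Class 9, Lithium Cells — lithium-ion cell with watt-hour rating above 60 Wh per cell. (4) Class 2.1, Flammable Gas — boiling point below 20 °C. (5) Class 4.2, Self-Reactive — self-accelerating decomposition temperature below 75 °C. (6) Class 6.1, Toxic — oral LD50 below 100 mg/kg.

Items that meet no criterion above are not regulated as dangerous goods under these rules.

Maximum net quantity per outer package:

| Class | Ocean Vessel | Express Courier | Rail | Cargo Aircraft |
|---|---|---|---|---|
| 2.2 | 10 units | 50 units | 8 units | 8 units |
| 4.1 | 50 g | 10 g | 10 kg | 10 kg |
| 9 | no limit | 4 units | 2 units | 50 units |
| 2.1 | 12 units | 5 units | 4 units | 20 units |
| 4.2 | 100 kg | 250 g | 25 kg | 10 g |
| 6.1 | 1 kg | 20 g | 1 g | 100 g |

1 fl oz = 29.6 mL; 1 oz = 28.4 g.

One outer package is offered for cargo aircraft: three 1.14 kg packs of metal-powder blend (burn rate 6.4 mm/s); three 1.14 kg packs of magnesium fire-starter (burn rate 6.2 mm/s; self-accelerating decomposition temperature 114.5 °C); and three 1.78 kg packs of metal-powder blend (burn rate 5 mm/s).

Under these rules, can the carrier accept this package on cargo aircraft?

No

The metal-powder blend has burn rate 6.4 mm/s, which is > 1.8 mm/s, so it is Class 4.1 (Flammable Solid).
Burn rate 6.2 mm/s meets the Class 4.1 criterion (Flammable Solid), so the magnesium fire-starter is Class 4.1.
Metal-powder blend: burn rate 5 mm/s > 1.8 mm/s → Class 4.1 (Flammable Solid).
Class 4.1 net quantity: (three 1.14 kg packs = 3.42 kg) + (three 1.14 kg packs = 3.42 kg) + (three 1.78 kg packs = 5.34 kg) = 12.18 kg.
12.18 kg > 10 kg (cargo aircraft limit, Class 4.1) — over the limit.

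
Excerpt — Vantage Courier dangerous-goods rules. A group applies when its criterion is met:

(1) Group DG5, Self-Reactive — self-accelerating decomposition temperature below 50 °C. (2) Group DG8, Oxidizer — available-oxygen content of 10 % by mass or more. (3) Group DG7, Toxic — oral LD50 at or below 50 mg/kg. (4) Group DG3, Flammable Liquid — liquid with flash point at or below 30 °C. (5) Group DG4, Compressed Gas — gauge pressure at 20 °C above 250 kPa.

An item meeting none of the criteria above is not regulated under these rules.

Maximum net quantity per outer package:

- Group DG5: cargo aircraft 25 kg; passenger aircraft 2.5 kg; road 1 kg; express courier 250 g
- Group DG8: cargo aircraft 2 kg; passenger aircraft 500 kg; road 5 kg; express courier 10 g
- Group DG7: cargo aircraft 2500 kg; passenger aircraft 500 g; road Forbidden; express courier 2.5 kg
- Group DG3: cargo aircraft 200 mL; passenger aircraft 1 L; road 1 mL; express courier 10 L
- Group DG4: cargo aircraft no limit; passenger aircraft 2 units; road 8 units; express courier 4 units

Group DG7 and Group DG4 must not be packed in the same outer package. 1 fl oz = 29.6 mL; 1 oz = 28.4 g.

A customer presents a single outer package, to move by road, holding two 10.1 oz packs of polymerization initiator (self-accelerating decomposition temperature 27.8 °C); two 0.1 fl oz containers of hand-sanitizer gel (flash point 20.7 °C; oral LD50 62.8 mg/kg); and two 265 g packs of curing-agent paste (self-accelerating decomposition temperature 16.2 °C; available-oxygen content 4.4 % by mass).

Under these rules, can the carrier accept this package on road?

With self-accelerating decomposition temperature 27.8 °C (< 50 °C), the polymerization initiator falls in Group DG5.
Flash point 20.7 °C meets the Group DG3 criterion (Flammable Liquid), so the hand-sanitizer gel is Group DG3.
Self-accelerating decomposition temperature 16.2 °C meets the Group DG5 criterion (Self-Reactive), so the curing-agent paste is Group DG5.
Group DG5 net quantity: (two 10.1 oz packs = 573.68 g) + (two 265 g packs = 530 g) = 1103.68 g.
1103.68 g exceeds the road limit of 1 kg for Group DG5.
Group DG3 quantity: two 0.1 fl oz containers = 5.92 mL.
5.92 mL exceeds the road limit of 1 mL for Group DG3.
The segregation rule (Group DG7 with Group DG4) does not apply to Group DG5 with Group DG3.

No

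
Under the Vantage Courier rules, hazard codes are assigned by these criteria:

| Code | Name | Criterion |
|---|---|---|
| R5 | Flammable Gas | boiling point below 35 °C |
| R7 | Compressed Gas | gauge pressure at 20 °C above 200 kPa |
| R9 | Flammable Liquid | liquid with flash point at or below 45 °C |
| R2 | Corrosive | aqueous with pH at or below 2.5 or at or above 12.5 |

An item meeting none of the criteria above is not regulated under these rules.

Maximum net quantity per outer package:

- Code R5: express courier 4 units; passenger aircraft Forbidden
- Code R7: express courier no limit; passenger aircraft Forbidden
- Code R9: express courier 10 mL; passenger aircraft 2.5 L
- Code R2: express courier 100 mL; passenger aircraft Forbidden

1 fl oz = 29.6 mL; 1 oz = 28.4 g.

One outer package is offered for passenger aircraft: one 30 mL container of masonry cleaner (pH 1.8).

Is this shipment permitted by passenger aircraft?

No

With pH 1.8 (≤ 2.5), the masonry cleaner falls in Code R2.
Code R2 quantity: 30 mL.
Code R2 is Forbidden by passenger aircraft.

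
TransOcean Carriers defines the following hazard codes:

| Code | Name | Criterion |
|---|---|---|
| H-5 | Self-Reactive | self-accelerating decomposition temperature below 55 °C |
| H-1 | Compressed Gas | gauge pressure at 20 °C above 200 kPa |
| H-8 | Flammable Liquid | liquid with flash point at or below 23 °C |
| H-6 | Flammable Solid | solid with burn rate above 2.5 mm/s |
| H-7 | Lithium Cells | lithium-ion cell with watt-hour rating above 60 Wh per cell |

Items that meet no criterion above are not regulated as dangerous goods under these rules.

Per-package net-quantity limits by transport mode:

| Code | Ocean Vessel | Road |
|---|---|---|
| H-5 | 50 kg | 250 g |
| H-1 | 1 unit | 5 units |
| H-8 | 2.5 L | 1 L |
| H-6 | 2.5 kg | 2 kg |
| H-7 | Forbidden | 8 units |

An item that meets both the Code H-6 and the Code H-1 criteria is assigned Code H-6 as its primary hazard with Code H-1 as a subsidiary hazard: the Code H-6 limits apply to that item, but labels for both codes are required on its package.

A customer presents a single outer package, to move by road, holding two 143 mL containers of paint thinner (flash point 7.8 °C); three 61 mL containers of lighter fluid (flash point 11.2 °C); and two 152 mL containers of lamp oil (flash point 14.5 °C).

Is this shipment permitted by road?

Yes

Flash point 7.8 °C meets the Code H-8 criterion (Flammable Liquid), so the paint thinner is Code H-8.
With flash point 11.2 °C (≤ 23 °C), the lighter fluid falls in Code H-8.
With flash point 14.5 °C (≤ 23 °C), the lamp oil falls in Code H-8.
Code H-8 net quantity: (two 143 mL containers = 286 mL) + (three 61 mL containers = 183 mL) + (two 152 mL containers = 304 mL) = 773 mL.
773 mL ≤ 1 L (road limit, Code H-8) — within limit.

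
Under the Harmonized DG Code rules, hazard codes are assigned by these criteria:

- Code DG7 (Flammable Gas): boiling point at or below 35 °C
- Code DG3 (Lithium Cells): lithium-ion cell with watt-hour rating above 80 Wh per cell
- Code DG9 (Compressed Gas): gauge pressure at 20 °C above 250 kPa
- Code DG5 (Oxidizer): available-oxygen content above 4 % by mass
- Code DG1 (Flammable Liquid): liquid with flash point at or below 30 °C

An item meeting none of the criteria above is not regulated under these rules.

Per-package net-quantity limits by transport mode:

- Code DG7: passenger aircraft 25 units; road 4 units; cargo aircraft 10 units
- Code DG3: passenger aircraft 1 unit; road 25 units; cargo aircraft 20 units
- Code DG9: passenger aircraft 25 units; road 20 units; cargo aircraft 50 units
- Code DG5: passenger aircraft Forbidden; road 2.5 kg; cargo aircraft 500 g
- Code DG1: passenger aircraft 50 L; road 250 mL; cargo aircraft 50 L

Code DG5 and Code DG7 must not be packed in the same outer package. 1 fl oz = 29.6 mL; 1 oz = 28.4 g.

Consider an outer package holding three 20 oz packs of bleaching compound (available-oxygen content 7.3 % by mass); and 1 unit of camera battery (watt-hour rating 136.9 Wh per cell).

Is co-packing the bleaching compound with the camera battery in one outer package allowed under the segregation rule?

Yes

With available-oxygen content 7.3 % by mass (> 4 % by mass), the bleaching compound falls in Code DG5.
Watt-hour rating 136.9 Wh per cell meets the Code DG3 criterion (Lithium Cells), so the camera battery is Code DG3.
No segregation rule bars Code DG5 with Code DG3.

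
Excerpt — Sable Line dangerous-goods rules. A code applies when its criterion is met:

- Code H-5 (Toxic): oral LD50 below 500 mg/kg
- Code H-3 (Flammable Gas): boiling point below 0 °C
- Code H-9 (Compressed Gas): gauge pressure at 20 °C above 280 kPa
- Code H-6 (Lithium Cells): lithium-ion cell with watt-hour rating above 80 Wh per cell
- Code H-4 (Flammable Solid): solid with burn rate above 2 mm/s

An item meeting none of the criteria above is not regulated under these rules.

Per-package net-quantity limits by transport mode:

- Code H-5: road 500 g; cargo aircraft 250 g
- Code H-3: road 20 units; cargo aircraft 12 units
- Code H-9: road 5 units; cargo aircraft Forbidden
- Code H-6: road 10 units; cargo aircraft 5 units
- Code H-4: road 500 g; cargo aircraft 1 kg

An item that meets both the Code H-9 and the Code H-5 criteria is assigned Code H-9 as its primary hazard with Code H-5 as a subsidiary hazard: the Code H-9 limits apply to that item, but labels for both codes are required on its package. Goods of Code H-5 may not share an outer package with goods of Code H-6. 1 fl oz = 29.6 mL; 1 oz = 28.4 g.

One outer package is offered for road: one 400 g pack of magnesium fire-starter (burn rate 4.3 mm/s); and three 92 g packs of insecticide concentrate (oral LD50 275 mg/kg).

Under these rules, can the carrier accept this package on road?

Burn rate 4.3 mm/s meets the Code H-4 criterion (Flammable Solid), so the magnesium fire-starter is Code H-4.
The insecticide concentrate has oral LD50 275 mg/kg, which is < 500 mg/kg, so it is Code H-5 (Toxic).
Code H-5 quantity: three 92 g packs = 276 g.
276 g ≤ 500 g (road limit, Code H-5) — within limit.
Code H-4 quantity: 400 g.
400 g ≤ 500 g (road limit, Code H-4) — within limit.
The segregation rule (Code H-5 with Code H-6) does not apply to Code H-5 with Code H-4.
Every hazard code is within its road limit and no segregation rule is violated.

Yes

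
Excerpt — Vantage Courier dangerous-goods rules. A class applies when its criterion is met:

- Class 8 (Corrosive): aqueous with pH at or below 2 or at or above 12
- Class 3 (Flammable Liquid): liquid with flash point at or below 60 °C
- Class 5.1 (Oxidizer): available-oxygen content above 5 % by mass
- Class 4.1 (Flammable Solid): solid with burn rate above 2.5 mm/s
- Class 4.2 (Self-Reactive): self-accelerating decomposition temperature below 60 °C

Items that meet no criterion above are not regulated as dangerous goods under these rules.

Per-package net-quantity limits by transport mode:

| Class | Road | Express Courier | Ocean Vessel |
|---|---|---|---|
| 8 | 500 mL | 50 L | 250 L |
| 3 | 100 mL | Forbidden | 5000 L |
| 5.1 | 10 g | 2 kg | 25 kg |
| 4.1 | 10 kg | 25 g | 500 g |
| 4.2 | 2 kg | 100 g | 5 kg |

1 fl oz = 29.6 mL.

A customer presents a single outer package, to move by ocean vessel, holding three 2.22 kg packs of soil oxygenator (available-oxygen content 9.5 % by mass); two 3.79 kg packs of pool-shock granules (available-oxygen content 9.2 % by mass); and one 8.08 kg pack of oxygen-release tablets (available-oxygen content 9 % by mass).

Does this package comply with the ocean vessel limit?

The soil oxygenator has available-oxygen content 9.5 % by mass, which is > 5 % by mass, so it is Class 5.1 (Oxidizer).
With available-oxygen content 9.2 % by mass (> 5 % by mass), the pool-shock granules fall in Class 5.1.
Available-oxygen content 9 % by mass meets the Class 5.1 criterion (Oxidizer), so the oxygen-release tablets are Class 5.1.
Class 5.1 net quantity: (three 2.22 kg packs = 6.66 kg) + (two 3.79 kg packs = 7.58 kg) + 8.08 kg = 22.32 kg.
22.32 kg ≤ 25 kg (ocean vessel limit, Class 5.1) — within limit.

Yes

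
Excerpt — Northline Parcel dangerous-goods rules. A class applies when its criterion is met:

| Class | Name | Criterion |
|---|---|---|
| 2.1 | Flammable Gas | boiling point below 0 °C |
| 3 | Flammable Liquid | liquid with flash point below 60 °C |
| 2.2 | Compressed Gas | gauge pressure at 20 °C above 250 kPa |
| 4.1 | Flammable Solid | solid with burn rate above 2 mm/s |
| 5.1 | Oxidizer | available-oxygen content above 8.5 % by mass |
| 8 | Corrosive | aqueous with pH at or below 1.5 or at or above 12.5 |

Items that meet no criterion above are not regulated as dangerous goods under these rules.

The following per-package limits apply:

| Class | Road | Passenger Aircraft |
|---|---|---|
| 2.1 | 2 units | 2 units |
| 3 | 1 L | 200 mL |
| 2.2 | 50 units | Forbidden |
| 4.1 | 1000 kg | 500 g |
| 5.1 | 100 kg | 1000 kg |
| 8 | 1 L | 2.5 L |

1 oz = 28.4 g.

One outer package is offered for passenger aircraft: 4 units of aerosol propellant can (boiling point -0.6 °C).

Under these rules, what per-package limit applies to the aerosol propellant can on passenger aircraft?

Aerosol propellant can: boiling point -0.6 °C < 0 °C → Class 2.1 (Flammable Gas).
The passenger aircraft limit for Class 2.1 is 2 units.

2 units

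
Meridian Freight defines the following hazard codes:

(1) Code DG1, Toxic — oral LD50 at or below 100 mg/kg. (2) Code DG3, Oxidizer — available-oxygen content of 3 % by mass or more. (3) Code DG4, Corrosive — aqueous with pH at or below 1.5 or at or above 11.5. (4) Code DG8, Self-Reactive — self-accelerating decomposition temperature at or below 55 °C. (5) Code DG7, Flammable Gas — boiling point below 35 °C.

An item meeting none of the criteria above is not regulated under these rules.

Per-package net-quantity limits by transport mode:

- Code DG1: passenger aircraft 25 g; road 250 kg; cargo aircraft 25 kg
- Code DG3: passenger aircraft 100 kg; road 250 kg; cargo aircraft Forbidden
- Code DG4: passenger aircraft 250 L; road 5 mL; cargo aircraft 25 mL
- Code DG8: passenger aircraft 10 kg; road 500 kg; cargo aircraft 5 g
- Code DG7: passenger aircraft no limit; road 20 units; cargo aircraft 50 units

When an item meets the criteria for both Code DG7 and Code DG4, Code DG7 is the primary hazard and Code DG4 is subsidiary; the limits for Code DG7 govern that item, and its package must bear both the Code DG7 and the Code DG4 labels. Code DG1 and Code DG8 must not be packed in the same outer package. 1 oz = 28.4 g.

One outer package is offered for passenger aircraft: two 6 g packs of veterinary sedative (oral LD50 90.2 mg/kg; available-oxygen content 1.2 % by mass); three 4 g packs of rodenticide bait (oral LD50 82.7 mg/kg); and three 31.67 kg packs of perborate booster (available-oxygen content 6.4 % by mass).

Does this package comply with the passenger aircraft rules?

Oral LD50 90.2 mg/kg meets the Code DG1 criterion (Toxic), so the veterinary sedative is Code DG1.
Rodenticide bait: oral LD50 82.7 mg/kg ≤ 100 mg/kg → Code DG1 (Toxic).
Perborate booster: available-oxygen content 6.4 % by mass ≥ 3 % by mass → Code DG3 (Oxidizer).
Code DG1 net quantity: (two 6 g packs = 12 g) + (three 4 g packs = 12 g) = 24 g.
24 g ≤ 25 g (passenger aircraft limit, Code DG1) — within limit.
Code DG3 quantity: three 31.67 kg packs = 95.01 kg.
95.01 kg is within the passenger aircraft limit of 100 kg for Code DG3.
The segregation rule (Code DG1 with Code DG8) does not apply to Code DG1 with Code DG3.
Every hazard code is within its passenger aircraft limit and no segregation rule is violated.

Yes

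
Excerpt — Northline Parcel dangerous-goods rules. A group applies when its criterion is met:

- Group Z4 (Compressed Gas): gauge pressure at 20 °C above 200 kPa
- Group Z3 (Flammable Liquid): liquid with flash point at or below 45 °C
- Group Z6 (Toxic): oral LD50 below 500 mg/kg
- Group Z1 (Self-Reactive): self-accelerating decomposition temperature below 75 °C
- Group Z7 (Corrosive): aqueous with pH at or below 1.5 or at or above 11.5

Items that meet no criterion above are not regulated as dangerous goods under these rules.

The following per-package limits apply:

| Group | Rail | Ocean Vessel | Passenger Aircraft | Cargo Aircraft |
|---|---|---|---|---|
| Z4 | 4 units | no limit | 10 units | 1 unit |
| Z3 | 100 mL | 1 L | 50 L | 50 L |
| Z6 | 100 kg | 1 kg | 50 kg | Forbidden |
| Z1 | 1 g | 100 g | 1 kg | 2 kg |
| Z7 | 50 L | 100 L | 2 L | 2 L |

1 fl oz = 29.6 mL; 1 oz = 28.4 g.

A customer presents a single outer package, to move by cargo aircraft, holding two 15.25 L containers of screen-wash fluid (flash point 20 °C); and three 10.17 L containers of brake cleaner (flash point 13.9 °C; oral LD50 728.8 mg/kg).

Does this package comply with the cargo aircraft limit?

No

Flash point 20 °C meets the Group Z3 criterion (Flammable Liquid), so the screen-wash fluid is Group Z3.
Flash point 13.9 °C meets the Group Z3 criterion (Flammable Liquid), so the brake cleaner is Group Z3.
Group Z3 net quantity: (two 15.25 L containers = 30.5 L) + (three 10.17 L containers = 30.51 L) = 61.01 L.
That exceeds the Group Z3 cargo aircraft limit of 50 L.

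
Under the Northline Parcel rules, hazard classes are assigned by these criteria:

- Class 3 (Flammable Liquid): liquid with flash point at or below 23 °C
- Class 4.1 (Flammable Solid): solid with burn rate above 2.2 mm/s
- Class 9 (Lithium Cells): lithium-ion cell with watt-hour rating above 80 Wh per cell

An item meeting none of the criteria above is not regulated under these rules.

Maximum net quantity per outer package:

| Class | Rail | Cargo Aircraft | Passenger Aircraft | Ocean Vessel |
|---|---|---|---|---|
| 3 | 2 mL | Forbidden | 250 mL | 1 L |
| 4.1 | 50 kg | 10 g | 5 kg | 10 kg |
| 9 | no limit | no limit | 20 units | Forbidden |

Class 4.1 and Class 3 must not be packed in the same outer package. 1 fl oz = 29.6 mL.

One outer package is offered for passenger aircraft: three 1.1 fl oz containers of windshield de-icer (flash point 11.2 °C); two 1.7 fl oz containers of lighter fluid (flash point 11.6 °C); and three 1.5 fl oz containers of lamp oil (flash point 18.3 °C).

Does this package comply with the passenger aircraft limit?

Flash point 11.2 °C meets the Class 3 criterion (Flammable Liquid), so the windshield de-icer is Class 3.
Flash point 11.6 °C meets the Class 3 criterion (Flammable Liquid), so the lighter fluid is Class 3.
Lamp oil: flash point 18.3 °C ≤ 23 °C → Class 3 (Flammable Liquid).
Total Class 3: (three 1.1 fl oz containers = 97.68 mL) + (two 1.7 fl oz containers = 100.64 mL) + (three 1.5 fl oz containers = 133.2 mL) = 331.52 mL.
331.52 mL > 250 mL (passenger aircraft limit, Class 3) — over the limit.

No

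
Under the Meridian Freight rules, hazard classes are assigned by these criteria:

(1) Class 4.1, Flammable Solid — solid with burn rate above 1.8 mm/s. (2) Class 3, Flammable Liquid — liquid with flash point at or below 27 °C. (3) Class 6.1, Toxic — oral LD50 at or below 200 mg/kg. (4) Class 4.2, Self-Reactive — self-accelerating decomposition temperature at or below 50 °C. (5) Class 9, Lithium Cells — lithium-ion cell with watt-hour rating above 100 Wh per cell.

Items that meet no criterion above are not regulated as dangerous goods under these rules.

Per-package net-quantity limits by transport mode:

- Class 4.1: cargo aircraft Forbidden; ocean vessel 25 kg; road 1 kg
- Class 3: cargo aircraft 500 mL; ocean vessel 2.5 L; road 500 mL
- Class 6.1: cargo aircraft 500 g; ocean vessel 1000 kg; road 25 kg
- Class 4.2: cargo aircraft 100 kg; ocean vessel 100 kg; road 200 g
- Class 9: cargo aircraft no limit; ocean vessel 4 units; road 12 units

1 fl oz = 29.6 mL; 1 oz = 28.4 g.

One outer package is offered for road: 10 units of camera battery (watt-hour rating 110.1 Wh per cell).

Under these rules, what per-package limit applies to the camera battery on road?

With watt-hour rating 110.1 Wh per cell (> 100 Wh per cell), the camera battery falls in Class 9.
The road limit for Class 9 is 12 units.

12 units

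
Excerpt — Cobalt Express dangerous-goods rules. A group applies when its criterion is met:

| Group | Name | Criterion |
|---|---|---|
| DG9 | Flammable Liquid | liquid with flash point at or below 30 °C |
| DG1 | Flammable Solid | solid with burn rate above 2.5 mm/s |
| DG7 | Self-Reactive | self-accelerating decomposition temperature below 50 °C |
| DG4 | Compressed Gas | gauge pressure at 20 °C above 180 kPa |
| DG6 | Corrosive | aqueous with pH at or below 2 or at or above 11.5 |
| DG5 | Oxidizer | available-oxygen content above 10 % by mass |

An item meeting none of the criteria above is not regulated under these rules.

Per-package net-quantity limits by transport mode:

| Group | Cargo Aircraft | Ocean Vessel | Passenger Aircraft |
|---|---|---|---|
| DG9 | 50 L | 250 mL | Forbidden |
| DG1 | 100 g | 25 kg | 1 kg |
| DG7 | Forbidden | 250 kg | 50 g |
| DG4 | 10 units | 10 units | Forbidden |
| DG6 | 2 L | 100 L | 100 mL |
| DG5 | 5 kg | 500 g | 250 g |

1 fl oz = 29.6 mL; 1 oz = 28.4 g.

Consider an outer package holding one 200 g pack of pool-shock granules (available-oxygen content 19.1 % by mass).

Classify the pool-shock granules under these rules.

The pool-shock granules have available-oxygen content 19.1 % by mass, which is > 10 % by mass, so they are Group DG5 (Oxidizer).

Group DG5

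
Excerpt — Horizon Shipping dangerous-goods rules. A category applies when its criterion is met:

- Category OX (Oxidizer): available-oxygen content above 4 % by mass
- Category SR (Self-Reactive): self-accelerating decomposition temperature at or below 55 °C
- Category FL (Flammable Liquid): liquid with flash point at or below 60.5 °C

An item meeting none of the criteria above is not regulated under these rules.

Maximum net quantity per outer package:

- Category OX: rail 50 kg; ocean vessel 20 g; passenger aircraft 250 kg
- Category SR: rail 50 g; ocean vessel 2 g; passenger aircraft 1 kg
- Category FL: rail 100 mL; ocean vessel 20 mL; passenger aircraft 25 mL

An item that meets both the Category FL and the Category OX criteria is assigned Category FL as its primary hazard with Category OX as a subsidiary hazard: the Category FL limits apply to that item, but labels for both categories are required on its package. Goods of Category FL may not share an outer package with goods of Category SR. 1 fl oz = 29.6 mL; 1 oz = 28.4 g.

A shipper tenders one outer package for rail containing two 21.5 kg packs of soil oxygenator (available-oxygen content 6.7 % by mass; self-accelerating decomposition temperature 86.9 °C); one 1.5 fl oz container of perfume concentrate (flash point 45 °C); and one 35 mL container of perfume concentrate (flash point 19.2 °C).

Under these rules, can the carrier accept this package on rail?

Soil oxygenator: available-oxygen content 6.7 % by mass > 4 % by mass → Category OX (Oxidizer).
With flash point 45 °C (≤ 60.5 °C), the perfume concentrate falls in Category FL.
With flash point 19.2 °C (≤ 60.5 °C), the perfume concentrate falls in Category FL.
Category FL net quantity: (one 1.5 fl oz container = 44.4 mL) + 35 mL = 79.4 mL.
79.4 mL ≤ 100 mL (rail limit, Category FL) — within limit.
Category OX quantity: two 21.5 kg packs = 43 kg.
That is within the Category OX rail limit of 50 kg.
The segregation rule (Category FL with Category SR) does not apply to Category FL with Category OX.
Every hazard category is within its rail limit and no segregation rule is violated.

Yes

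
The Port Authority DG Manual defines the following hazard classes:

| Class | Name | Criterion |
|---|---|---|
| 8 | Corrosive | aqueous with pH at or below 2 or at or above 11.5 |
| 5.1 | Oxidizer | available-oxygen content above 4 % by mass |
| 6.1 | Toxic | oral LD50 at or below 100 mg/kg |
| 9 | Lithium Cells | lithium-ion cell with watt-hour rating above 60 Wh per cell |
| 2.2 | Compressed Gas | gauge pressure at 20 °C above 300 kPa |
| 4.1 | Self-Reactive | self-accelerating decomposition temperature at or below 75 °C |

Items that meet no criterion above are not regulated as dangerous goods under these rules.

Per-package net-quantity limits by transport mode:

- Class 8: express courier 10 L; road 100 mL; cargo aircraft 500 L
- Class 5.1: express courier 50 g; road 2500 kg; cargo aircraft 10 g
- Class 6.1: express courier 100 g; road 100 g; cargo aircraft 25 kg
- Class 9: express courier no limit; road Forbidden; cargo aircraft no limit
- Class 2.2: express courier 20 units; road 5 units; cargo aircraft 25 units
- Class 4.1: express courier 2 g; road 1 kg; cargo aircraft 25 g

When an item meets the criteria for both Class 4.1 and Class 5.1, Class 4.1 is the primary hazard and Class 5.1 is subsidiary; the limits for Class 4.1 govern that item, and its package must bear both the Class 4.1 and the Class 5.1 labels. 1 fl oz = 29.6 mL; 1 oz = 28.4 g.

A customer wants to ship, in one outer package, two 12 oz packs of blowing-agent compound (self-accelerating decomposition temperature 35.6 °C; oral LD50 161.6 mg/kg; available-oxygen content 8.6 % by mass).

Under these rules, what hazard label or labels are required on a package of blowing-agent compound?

Self-accelerating decomposition temperature 35.6 °C meets the Class 4.1 criterion (Self-Reactive), so the blowing-agent compound is Class 4.1.
With available-oxygen content 8.6 % by mass (> 4 % by mass), the blowing-agent compound falls in Class 5.1.
By the precedence rule Class 4.1 is primary and Class 5.1 is subsidiary, and that rule requires both labels on the package.

Class 4.1 and 5.1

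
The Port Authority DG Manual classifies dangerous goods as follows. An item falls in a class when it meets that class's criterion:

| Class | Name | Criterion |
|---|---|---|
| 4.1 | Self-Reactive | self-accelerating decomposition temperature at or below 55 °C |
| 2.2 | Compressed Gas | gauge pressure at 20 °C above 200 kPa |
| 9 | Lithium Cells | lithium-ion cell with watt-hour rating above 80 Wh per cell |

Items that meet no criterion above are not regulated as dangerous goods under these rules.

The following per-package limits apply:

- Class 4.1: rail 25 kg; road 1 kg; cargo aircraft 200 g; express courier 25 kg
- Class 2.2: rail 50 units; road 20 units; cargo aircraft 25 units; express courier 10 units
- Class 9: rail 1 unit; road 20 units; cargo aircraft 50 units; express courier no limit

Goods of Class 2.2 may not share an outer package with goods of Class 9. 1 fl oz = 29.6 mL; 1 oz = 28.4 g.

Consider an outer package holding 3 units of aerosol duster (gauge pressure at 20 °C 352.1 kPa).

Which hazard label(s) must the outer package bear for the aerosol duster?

Class 2.2

Aerosol duster: gauge pressure at 20 °C 352.1 kPa > 200 kPa → Class 2.2 (Compressed Gas).
Only the Class 2.2 label is required.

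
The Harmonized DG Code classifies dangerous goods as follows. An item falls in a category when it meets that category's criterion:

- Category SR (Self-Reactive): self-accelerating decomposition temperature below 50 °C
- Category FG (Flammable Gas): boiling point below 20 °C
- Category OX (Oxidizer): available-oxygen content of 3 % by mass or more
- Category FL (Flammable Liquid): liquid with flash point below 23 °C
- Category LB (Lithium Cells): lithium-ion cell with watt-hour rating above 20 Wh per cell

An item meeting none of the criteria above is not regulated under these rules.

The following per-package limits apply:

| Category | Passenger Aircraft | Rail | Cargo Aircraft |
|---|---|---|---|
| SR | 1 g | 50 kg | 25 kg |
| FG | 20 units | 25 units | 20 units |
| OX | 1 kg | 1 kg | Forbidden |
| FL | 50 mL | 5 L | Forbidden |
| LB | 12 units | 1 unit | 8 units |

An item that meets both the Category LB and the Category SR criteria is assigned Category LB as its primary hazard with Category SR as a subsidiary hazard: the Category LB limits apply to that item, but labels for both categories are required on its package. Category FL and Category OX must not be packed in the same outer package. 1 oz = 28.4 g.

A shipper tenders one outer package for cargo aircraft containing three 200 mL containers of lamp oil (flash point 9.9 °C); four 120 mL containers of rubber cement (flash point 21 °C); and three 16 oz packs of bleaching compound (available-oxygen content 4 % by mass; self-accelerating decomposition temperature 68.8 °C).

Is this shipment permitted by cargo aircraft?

No

The lamp oil has flash point 9.9 °C, which is < 23 °C, so it is Category FL (Flammable Liquid).
Flash point 21 °C meets the Category FL criterion (Flammable Liquid), so the rubber cement is Category FL.
The bleaching compound has available-oxygen content 4 % by mass, which is ≥ 3 % by mass, so it is Category OX (Oxidizer).
Category FL net quantity: (three 200 mL containers = 600 mL) + (four 120 mL containers = 480 mL) = 1.08 L.
By cargo aircraft, Category FL is Forbidden regardless of quantity.
Category OX quantity: three 16 oz packs = 1363.2 g.
By cargo aircraft, Category OX is Forbidden regardless of quantity.
Category FL and Category OX may not share an outer package.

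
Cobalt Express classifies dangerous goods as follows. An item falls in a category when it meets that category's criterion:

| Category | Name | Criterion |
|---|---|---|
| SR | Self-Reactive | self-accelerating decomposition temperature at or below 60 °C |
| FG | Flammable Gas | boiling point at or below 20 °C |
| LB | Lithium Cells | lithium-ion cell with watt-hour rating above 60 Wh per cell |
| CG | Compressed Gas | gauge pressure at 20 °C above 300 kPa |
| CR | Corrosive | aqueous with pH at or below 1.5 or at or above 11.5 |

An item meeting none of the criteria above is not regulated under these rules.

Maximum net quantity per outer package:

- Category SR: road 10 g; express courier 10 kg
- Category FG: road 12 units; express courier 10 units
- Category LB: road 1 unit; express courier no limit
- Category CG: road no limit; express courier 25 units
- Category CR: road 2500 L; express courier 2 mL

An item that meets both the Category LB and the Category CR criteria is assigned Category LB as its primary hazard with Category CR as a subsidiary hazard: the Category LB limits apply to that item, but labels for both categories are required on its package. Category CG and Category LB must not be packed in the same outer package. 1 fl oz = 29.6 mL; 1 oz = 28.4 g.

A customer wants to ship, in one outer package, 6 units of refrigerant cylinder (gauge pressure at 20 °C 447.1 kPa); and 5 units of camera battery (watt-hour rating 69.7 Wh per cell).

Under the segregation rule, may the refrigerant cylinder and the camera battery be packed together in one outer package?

No

With gauge pressure at 20 °C 447.1 kPa (> 300 kPa), the refrigerant cylinder falls in Category CG.
Watt-hour rating 69.7 Wh per cell meets the Category LB criterion (Lithium Cells), so the camera battery is Category LB.
Category CG and Category LB may not share an outer package.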